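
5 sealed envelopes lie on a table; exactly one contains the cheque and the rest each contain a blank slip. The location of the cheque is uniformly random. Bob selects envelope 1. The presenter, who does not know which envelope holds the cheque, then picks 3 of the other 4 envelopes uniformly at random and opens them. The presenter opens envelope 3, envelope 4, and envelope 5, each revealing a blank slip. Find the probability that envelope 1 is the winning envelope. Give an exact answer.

1/2

Apply Bayes' rule, conditioning on where the cheque actually is.
If it is in either of envelopes 1 and 2 (prior 1/5 each): the presenter picks exactly this set with probability 1/4 regardless, and none is the prize; weight (1/5)·(1/4) = 1/20 each.
If it is in any of envelopes 3, 4, and 5 (prior 1/5 each): that envelope was opened and seen not to hold the prize — ruled out; weight (1/5)·0 = 0 each.
The weights sum to 1/10.
So P(the cheque in envelope 1 | the presenter opened envelope 3, envelope 4, and envelope 5) = (1/20) / (1/10) = 1/2.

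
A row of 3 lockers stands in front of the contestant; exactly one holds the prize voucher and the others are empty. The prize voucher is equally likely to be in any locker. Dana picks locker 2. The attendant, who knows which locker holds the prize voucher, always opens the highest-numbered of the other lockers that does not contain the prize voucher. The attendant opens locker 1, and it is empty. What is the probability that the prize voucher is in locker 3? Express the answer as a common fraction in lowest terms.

Condition on the true location of the prize voucher.
If it is in locker 1 (prior 1/3): the attendant opened locker 1, so this case is ruled out; weight (1/3)·0 = 0.
If it is in locker 2 (prior 1/3): the attendant would have opened locker 3 instead, probability 0; weight (1/3)·0 = 0.
If it is in locker 3 (prior 1/3): locker 1 is the highest-numbered option available, probability 1; weight (1/3)·1 = 1/3.
The weights sum to 1/3.
So P(the prize voucher in locker 3 | the attendant opened locker 1) = (1/3) / (1/3) = 1.

1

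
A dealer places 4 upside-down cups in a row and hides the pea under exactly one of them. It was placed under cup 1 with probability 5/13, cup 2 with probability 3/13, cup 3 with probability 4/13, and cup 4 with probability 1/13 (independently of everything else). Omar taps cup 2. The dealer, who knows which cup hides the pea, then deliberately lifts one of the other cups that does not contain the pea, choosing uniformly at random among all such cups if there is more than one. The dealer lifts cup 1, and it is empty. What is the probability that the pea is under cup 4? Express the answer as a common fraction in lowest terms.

1/7

Condition on the true location of the pea.
If it is under cup 1 (prior 5/13): the dealer opened cup 1, so this case is ruled out; weight (5/13)·0 = 0.
If it is under cup 2 (prior 3/13): the dealer has 3 equally likely choices, so probability 1/3; weight (3/13)·(1/3) = 1/13.
If it is under cup 3 (prior 4/13): the dealer has 2 equally likely choices, so probability 1/2; weight (4/13)·(1/2) = 2/13.
If it is under cup 4 (prior 1/13): the dealer has 2 equally likely choices, so probability 1/2; weight (1/13)·(1/2) = 1/26.
The weights sum to 7/26.
So P(the pea under cup 4 | the dealer opened cup 1) = (1/26) / (7/26) = 1/7.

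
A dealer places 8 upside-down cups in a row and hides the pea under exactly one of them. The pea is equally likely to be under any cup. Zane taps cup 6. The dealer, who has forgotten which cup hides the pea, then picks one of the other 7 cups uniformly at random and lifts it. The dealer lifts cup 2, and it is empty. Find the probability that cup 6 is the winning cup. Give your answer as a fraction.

Because the dealer chose which cup to lift without knowing where the pea is, the choice is independent of the prize location. Learning that cup 2 does not hold the pea simply rules out that one location and leaves the remaining 7 cups still equally likely by symmetry.
So P(the pea under cup 6) = 1/7.

1/7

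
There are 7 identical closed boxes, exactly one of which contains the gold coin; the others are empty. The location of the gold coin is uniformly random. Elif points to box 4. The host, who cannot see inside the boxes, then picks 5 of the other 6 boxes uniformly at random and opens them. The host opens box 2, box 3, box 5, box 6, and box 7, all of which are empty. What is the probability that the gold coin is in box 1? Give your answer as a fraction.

1/2

Consider each possible location of the gold coin in turn.
If it is in either of boxes 1 and 4 (prior 1/7 each): the host picks exactly this set with probability 1/6 regardless, and none is the prize; weight (1/7)·(1/6) = 1/42 each.
If it is in any of boxes 2, 3, 5, 6, and 7 (prior 1/7 each): that box was opened and seen not to hold the prize — ruled out; weight (1/7)·0 = 0 each.
The weights sum to 1/21.
So P(the gold coin in box 1 | the host opened box 2, box 3, box 5, box 6, and box 7) = (1/42) / (1/21) = 1/2.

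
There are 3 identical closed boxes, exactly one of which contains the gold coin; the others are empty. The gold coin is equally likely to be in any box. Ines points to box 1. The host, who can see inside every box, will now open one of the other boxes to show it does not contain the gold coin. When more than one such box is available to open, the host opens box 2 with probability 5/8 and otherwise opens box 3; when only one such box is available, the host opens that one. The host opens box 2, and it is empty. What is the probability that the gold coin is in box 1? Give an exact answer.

5/13

Condition on the true location of the gold coin.
If it is in box 1 (prior 1/3): box 2 is available, opened with probability 5/8; weight (1/3)·(5/8) = 5/24.
If it is in box 2 (prior 1/3): the host opened box 2, so this case is ruled out; weight (1/3)·0 = 0.
If it is in box 3 (prior 1/3): only box 2 is available, probability 1; weight (1/3)·1 = 1/3.
The weights sum to 13/24.
So P(the gold coin in box 1 | the host opened box 2) = (5/24) / (13/24) = 5/13.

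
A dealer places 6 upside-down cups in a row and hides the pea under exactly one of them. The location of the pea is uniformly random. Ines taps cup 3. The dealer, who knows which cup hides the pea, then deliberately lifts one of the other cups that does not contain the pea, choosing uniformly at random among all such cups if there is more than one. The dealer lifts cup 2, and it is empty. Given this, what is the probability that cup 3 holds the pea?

1/6

Apply Bayes' rule, conditioning on where the pea actually is.
If it is under any of cups 1, 4, 5, and 6 (prior 1/6 each): the dealer has 4 equally likely choices, so probability 1/4; weight (1/6)·(1/4) = 1/24 each.
If it is under cup 2 (prior 1/6): the dealer opened cup 2, so this case is ruled out; weight (1/6)·0 = 0.
If it is under cup 3 (prior 1/6): the dealer has 5 equally likely choices, so probability 1/5; weight (1/6)·(1/5) = 1/30.
The weights sum to 1/5.
So P(the pea under cup 3 | the dealer opened cup 2) = (1/30) / (1/5) = 1/6.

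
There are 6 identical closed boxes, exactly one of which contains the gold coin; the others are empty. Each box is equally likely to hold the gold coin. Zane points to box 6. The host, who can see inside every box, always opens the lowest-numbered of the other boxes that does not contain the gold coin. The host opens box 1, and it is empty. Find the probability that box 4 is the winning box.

Consider each possible location of the gold coin in turn.
If it is in box 1 (prior 1/6): the host opened box 1, so this case is ruled out; weight (1/6)·0 = 0.
If it is in any of boxes 2, 3, 4, 5, and 6 (prior 1/6 each): box 1 is the lowest-numbered option available, probability 1; weight (1/6)·1 = 1/6 each.
The weights sum to 5/6.
So P(the gold coin in box 4 | the host opened box 1) = (1/6) / (5/6) = 1/5.

1/5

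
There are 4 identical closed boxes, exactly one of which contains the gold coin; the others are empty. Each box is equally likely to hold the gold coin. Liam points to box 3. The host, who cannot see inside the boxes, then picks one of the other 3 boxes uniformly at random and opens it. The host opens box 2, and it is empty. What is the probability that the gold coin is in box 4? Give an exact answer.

1/3

Condition on the true location of the gold coin.
If it is in any of boxes 1, 3, and 4 (prior 1/4 each): the host picks box 2 with probability 1/3 regardless, and it is not the prize; weight (1/4)·(1/3) = 1/12 each.
If it is in box 2 (prior 1/4): the host opened box 2, so this case is ruled out; weight (1/4)·0 = 0.
The weights sum to 1/4.
So P(the gold coin in box 4 | the host opened box 2) = (1/12) / (1/4) = 1/3.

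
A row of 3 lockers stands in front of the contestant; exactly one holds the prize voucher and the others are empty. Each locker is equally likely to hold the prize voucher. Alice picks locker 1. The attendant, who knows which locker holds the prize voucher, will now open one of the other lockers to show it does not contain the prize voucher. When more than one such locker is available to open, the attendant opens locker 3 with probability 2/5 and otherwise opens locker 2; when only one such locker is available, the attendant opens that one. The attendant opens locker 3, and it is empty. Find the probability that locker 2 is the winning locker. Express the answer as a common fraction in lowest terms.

5/7

Apply Bayes' rule, conditioning on where the prize voucher actually is.
If it is in locker 1 (prior 1/3): locker 3 is available, opened with probability 2/5; weight (1/3)·(2/5) = 2/15.
If it is in locker 2 (prior 1/3): only locker 3 is available, probability 1; weight (1/3)·1 = 1/3.
If it is in locker 3 (prior 1/3): the attendant opened locker 3, so this case is ruled out; weight (1/3)·0 = 0.
The weights sum to 7/15.
So P(the prize voucher in locker 2 | the attendant opened locker 3) = (1/3) / (7/15) = 5/7.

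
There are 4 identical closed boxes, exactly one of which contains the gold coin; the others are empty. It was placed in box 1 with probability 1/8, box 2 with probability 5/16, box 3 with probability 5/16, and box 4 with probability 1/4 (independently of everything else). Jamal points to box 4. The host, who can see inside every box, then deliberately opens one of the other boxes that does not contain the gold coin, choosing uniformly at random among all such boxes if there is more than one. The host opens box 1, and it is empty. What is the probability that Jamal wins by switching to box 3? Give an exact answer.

15/38

Condition on the true location of the gold coin.
If it is in box 1 (prior 1/8): the host opened box 1, so this case is ruled out; weight (1/8)·0 = 0.
If it is in either of boxes 2 and 3 (prior 5/16 each): the host has 2 equally likely choices, so probability 1/2; weight (5/16)·(1/2) = 5/32 each.
If it is in box 4 (prior 1/4): the host has 3 equally likely choices, so probability 1/3; weight (1/4)·(1/3) = 1/12.
The weights sum to 19/48.
So P(the gold coin in box 3 | the host opened box 1) = (5/32) / (19/48) = 15/38.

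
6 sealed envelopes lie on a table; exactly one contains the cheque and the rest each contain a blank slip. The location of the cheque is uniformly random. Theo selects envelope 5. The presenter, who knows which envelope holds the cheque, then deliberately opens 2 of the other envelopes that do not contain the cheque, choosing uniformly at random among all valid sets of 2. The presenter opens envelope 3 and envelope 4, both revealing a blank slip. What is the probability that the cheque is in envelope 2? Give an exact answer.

Apply Bayes' rule, conditioning on where the cheque actually is.
If it is in any of envelopes 1, 2, and 6 (prior 1/6 each): the presenter has 6 equally likely choices, so probability 1/6; weight (1/6)·(1/6) = 1/36 each.
If it is in either of envelopes 3 and 4 (prior 1/6 each): that envelope was opened and seen not to hold the prize — ruled out; weight (1/6)·0 = 0 each.
If it is in envelope 5 (prior 1/6): the presenter has 10 equally likely choices, so probability 1/10; weight (1/6)·(1/10) = 1/60.
The weights sum to 1/10.
So P(the cheque in envelope 2 | the presenter opened envelope 3 and envelope 4) = (1/36) / (1/10) = 5/18.

5/18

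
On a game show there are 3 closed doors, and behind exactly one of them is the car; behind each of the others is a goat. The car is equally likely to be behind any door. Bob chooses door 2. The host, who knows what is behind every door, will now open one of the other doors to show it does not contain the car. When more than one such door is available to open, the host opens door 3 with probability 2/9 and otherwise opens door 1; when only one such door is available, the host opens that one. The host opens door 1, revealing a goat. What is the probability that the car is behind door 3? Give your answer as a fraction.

9/16

Apply Bayes' rule, conditioning on where the car actually is.
If it is behind door 1 (prior 1/3): the host opened door 1, so this case is ruled out; weight (1/3)·0 = 0.
If it is behind door 2 (prior 1/3): door 3 is available but not opened, probability 7/9; weight (1/3)·(7/9) = 7/27.
If it is behind door 3 (prior 1/3): only door 1 is available, probability 1; weight (1/3)·1 = 1/3.
The weights sum to 16/27.
So P(the car behind door 3 | the host opened door 1) = (1/3) / (16/27) = 9/16.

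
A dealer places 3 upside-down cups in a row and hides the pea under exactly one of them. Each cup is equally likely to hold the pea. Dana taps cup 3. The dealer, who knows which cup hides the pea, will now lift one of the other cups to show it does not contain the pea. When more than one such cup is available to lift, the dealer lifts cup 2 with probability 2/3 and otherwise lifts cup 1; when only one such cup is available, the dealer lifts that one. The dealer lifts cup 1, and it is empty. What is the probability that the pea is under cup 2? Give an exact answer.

3/4

Condition on the true location of the pea.
If it is under cup 1 (prior 1/3): the dealer opened cup 1, so this case is ruled out; weight (1/3)·0 = 0.
If it is under cup 2 (prior 1/3): only cup 1 is available, probability 1; weight (1/3)·1 = 1/3.
If it is under cup 3 (prior 1/3): cup 2 is available but not opened, probability 1/3; weight (1/3)·(1/3) = 1/9.
The weights sum to 4/9.
So P(the pea under cup 2 | the dealer opened cup 1) = (1/3) / (4/9) = 3/4.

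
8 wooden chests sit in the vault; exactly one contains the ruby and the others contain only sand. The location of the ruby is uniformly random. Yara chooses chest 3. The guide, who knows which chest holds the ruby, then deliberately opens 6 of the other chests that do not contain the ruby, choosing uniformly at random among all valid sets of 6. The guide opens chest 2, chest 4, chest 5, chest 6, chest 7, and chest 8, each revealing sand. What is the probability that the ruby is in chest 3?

Condition on the true location of the ruby.
If it is in chest 1 (prior 1/8): the guide has no choice, probability 1; weight (1/8)·1 = 1/8.
If it is in any of chests 2, 4, 5, 6, 7, and 8 (prior 1/8 each): that chest was opened and seen not to hold the prize — ruled out; weight (1/8)·0 = 0 each.
If it is in chest 3 (prior 1/8): the guide has 7 equally likely choices, so probability 1/7; weight (1/8)·(1/7) = 1/56.
The weights sum to 1/7.
So P(the ruby in chest 3 | the guide opened chest 2, chest 4, chest 5, chest 6, chest 7, and chest 8) = (1/56) / (1/7) = 1/8.

1/8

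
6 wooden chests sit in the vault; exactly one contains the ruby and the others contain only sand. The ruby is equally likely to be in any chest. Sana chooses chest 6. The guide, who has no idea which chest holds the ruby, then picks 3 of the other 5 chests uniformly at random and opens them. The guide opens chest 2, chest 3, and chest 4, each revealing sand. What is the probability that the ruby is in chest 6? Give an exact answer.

1/3

Condition on the true location of the ruby.
If it is in any of chests 1, 5, and 6 (prior 1/6 each): the guide picks exactly this set with probability 1/10 regardless, and none is the prize; weight (1/6)·(1/10) = 1/60 each.
If it is in any of chests 2, 3, and 4 (prior 1/6 each): that chest was opened and seen not to hold the prize — ruled out; weight (1/6)·0 = 0 each.
The weights sum to 1/20.
So P(the ruby in chest 6 | the guide opened chest 2, chest 3, and chest 4) = (1/60) / (1/20) = 1/3.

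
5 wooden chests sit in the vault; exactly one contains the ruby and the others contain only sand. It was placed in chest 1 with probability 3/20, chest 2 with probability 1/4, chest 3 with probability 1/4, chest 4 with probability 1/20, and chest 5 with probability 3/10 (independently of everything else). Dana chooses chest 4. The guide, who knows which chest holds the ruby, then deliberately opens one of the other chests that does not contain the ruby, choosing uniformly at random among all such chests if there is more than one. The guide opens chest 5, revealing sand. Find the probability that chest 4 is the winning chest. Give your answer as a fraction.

Consider each possible location of the ruby in turn.
If it is in chest 1 (prior 3/20): the guide has 3 equally likely choices, so probability 1/3; weight (3/20)·(1/3) = 1/20.
If it is in either of chests 2 and 3 (prior 1/4 each): the guide has 3 equally likely choices, so probability 1/3; weight (1/4)·(1/3) = 1/12 each.
If it is in chest 4 (prior 1/20): the guide has 4 equally likely choices, so probability 1/4; weight (1/20)·(1/4) = 1/80.
If it is in chest 5 (prior 3/10): the guide opened chest 5, so this case is ruled out; weight (3/10)·0 = 0.
The weights sum to 11/48.
So P(the ruby in chest 4 | the guide opened chest 5) = (1/80) / (11/48) = 3/55.

3/55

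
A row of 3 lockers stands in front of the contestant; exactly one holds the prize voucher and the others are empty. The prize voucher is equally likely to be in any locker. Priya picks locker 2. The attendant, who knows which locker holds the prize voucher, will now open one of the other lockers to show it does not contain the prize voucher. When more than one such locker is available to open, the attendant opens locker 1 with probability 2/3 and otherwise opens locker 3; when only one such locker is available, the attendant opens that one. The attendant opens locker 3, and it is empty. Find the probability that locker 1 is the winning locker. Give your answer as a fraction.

Consider each possible location of the prize voucher in turn.
If it is in locker 1 (prior 1/3): only locker 3 is available, probability 1; weight (1/3)·1 = 1/3.
If it is in locker 2 (prior 1/3): locker 1 is available but not opened, probability 1/3; weight (1/3)·(1/3) = 1/9.
If it is in locker 3 (prior 1/3): the attendant opened locker 3, so this case is ruled out; weight (1/3)·0 = 0.
The weights sum to 4/9.
So P(the prize voucher in locker 1 | the attendant opened locker 3) = (1/3) / (4/9) = 3/4.

3/4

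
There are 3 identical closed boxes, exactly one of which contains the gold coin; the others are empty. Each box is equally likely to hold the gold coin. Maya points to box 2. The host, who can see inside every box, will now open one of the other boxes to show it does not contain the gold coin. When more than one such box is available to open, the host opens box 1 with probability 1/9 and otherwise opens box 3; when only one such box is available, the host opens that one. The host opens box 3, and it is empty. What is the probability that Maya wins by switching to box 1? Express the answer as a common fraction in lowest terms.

9/17

Apply Bayes' rule, conditioning on where the gold coin actually is.
If it is in box 1 (prior 1/3): only box 3 is available, probability 1; weight (1/3)·1 = 1/3.
If it is in box 2 (prior 1/3): box 1 is available but not opened, probability 8/9; weight (1/3)·(8/9) = 8/27.
If it is in box 3 (prior 1/3): the host opened box 3, so this case is ruled out; weight (1/3)·0 = 0.
The weights sum to 17/27.
So P(the gold coin in box 1 | the host opened box 3) = (1/3) / (17/27) = 9/17.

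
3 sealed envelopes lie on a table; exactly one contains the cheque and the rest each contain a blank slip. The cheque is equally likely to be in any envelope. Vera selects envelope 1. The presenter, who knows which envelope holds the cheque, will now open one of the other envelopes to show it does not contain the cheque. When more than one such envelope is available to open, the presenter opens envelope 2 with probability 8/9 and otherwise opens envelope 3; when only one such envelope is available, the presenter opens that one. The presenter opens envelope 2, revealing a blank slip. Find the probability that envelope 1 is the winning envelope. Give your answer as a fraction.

8/17

Apply Bayes' rule, conditioning on where the cheque actually is.
If it is in envelope 1 (prior 1/3): envelope 2 is available, opened with probability 8/9; weight (1/3)·(8/9) = 8/27.
If it is in envelope 2 (prior 1/3): the presenter opened envelope 2, so this case is ruled out; weight (1/3)·0 = 0.
If it is in envelope 3 (prior 1/3): only envelope 2 is available, probability 1; weight (1/3)·1 = 1/3.
The weights sum to 17/27.
So P(the cheque in envelope 1 | the presenter opened envelope 2) = (8/27) / (17/27) = 8/17.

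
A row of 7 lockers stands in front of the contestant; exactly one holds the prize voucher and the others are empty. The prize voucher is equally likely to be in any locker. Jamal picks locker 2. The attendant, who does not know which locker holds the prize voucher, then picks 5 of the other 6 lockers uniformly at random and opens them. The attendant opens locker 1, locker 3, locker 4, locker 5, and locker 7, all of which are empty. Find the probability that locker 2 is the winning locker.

Because the attendant chose which lockers to open without knowing where the prize voucher is, the choice is independent of the prize location. Learning that none of the 5 opened lockers holds the prize voucher simply rules out those 5 locations and leaves the remaining 2 lockers still equally likely by symmetry.
So P(the prize voucher in locker 2) = 1/2.

1/2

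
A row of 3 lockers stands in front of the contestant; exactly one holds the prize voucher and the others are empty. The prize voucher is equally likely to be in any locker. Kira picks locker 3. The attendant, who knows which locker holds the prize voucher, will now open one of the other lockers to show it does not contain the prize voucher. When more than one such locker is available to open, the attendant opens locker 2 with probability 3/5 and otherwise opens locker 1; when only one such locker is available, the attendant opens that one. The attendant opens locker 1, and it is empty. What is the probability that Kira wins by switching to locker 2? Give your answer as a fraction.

Consider each possible location of the prize voucher in turn.
If it is in locker 1 (prior 1/3): the attendant opened locker 1, so this case is ruled out; weight (1/3)·0 = 0.
If it is in locker 2 (prior 1/3): only locker 1 is available, probability 1; weight (1/3)·1 = 1/3.
If it is in locker 3 (prior 1/3): locker 2 is available but not opened, probability 2/5; weight (1/3)·(2/5) = 2/15.
The weights sum to 7/15.
So P(the prize voucher in locker 2 | the attendant opened locker 1) = (1/3) / (7/15) = 5/7.

5/7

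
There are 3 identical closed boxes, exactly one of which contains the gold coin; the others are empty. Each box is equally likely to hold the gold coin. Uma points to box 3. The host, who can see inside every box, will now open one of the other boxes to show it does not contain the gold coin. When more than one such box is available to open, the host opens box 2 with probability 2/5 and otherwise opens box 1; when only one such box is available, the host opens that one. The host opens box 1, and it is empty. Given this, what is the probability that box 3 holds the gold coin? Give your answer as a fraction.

Apply Bayes' rule, conditioning on where the gold coin actually is.
If it is in box 1 (prior 1/3): the host opened box 1, so this case is ruled out; weight (1/3)·0 = 0.
If it is in box 2 (prior 1/3): only box 1 is available, probability 1; weight (1/3)·1 = 1/3.
If it is in box 3 (prior 1/3): box 2 is available but not opened, probability 3/5; weight (1/3)·(3/5) = 1/5.
The weights sum to 8/15.
So P(the gold coin in box 3 | the host opened box 1) = (1/5) / (8/15) = 3/8.

3/8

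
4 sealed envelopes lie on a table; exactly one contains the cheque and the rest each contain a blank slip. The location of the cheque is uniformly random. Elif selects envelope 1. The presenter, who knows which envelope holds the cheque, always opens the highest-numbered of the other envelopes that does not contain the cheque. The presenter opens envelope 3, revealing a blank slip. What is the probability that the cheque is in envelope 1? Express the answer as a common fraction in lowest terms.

0

Condition on the true location of the cheque.
If it is in either of envelopes 1 and 2 (prior 1/4 each): the presenter would have opened envelope 4 instead, probability 0; weight (1/4)·0 = 0 each.
If it is in envelope 3 (prior 1/4): the presenter opened envelope 3, so this case is ruled out; weight (1/4)·0 = 0.
If it is in envelope 4 (prior 1/4): envelope 3 is the highest-numbered option available, probability 1; weight (1/4)·1 = 1/4.
The weights sum to 1/4.
So P(the cheque in envelope 1 | the presenter opened envelope 3) = 0 / (1/4) = 0.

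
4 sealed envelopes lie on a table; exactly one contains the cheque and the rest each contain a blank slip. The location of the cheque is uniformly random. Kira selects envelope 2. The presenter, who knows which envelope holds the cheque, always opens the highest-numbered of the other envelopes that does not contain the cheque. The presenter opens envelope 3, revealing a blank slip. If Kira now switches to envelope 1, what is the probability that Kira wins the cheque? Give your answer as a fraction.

Condition on the true location of the cheque.
If it is in either of envelopes 1 and 2 (prior 1/4 each): the presenter would have opened envelope 4 instead, probability 0; weight (1/4)·0 = 0 each.
If it is in envelope 3 (prior 1/4): the presenter opened envelope 3, so this case is ruled out; weight (1/4)·0 = 0.
If it is in envelope 4 (prior 1/4): envelope 3 is the highest-numbered option available, probability 1; weight (1/4)·1 = 1/4.
The weights sum to 1/4.
So P(the cheque in envelope 1 | the presenter opened envelope 3) = 0 / (1/4) = 0.

0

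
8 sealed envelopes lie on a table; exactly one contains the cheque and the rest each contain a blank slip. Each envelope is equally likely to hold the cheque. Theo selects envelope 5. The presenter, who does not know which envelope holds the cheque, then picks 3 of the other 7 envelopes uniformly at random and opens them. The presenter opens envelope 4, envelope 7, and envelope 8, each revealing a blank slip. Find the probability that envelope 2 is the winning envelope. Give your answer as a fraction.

Apply Bayes' rule, conditioning on where the cheque actually is.
If it is in any of envelopes 1, 2, 3, 5, and 6 (prior 1/8 each): the presenter picks exactly this set with probability 1/35 regardless, and none is the prize; weight (1/8)·(1/35) = 1/280 each.
If it is in any of envelopes 4, 7, and 8 (prior 1/8 each): that envelope was opened and seen not to hold the prize — ruled out; weight (1/8)·0 = 0 each.
The weights sum to 1/56.
So P(the cheque in envelope 2 | the presenter opened envelope 4, envelope 7, and envelope 8) = (1/280) / (1/56) = 1/5.

1/5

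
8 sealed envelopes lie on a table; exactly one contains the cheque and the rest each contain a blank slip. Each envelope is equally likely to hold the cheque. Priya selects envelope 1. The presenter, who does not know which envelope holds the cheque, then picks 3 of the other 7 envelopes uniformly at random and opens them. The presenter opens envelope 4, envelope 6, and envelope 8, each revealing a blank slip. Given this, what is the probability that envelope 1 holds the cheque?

1/5

Apply Bayes' rule, conditioning on where the cheque actually is.
If it is in any of envelopes 1, 2, 3, 5, and 7 (prior 1/8 each): the presenter picks exactly this set with probability 1/35 regardless, and none is the prize; weight (1/8)·(1/35) = 1/280 each.
If it is in any of envelopes 4, 6, and 8 (prior 1/8 each): that envelope was opened and seen not to hold the prize — ruled out; weight (1/8)·0 = 0 each.
The weights sum to 1/56.
So P(the cheque in envelope 1 | the presenter opened envelope 4, envelope 6, and envelope 8) = (1/280) / (1/56) = 1/5.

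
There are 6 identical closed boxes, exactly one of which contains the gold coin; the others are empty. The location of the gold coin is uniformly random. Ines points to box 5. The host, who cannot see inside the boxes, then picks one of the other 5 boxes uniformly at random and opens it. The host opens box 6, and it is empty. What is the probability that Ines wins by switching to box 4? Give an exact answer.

Because the host chose which box to open without knowing where the gold coin is, the choice is independent of the prize location. Learning that box 6 does not hold the gold coin simply rules out that one location and leaves the remaining 5 boxes still equally likely by symmetry.
So P(the gold coin in box 4) = 1/5.

1/5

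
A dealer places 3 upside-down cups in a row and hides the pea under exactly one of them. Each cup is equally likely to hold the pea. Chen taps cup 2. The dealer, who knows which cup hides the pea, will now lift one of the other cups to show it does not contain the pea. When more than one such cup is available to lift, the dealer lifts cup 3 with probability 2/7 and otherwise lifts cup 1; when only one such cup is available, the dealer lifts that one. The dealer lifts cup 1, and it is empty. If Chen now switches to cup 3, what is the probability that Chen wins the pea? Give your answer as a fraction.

7/12

Apply Bayes' rule, conditioning on where the pea actually is.
If it is under cup 1 (prior 1/3): the dealer opened cup 1, so this case is ruled out; weight (1/3)·0 = 0.
If it is under cup 2 (prior 1/3): cup 3 is available but not opened, probability 5/7; weight (1/3)·(5/7) = 5/21.
If it is under cup 3 (prior 1/3): only cup 1 is available, probability 1; weight (1/3)·1 = 1/3.
The weights sum to 4/7.
So P(the pea under cup 3 | the dealer opened cup 1) = (1/3) / (4/7) = 7/12.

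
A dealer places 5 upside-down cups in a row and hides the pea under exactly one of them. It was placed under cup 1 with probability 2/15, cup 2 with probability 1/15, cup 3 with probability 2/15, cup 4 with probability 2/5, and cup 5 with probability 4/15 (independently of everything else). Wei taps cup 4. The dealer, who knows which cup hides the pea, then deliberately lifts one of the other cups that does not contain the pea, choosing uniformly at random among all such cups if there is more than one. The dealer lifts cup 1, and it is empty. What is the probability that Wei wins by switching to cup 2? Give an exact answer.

2/23

Apply Bayes' rule, conditioning on where the pea actually is.
If it is under cup 1 (prior 2/15): the dealer opened cup 1, so this case is ruled out; weight (2/15)·0 = 0.
If it is under cup 2 (prior 1/15): the dealer has 3 equally likely choices, so probability 1/3; weight (1/15)·(1/3) = 1/45.
If it is under cup 3 (prior 2/15): the dealer has 3 equally likely choices, so probability 1/3; weight (2/15)·(1/3) = 2/45.
If it is under cup 4 (prior 2/5): the dealer has 4 equally likely choices, so probability 1/4; weight (2/5)·(1/4) = 1/10.
If it is under cup 5 (prior 4/15): the dealer has 3 equally likely choices, so probability 1/3; weight (4/15)·(1/3) = 4/45.
The weights sum to 23/90.
So P(the pea under cup 2 | the dealer opened cup 1) = (1/45) / (23/90) = 2/23.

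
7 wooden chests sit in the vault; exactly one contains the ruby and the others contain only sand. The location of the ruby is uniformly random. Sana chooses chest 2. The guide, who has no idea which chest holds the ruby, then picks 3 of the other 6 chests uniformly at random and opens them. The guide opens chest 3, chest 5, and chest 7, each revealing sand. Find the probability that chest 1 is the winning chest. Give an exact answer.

Consider each possible location of the ruby in turn.
If it is in any of chests 1, 2, 4, and 6 (prior 1/7 each): the guide picks exactly this set with probability 1/20 regardless, and none is the prize; weight (1/7)·(1/20) = 1/140 each.
If it is in any of chests 3, 5, and 7 (prior 1/7 each): that chest was opened and seen not to hold the prize — ruled out; weight (1/7)·0 = 0 each.
The weights sum to 1/35.
So P(the ruby in chest 1 | the guide opened chest 3, chest 5, and chest 7) = (1/140) / (1/35) = 1/4.

1/4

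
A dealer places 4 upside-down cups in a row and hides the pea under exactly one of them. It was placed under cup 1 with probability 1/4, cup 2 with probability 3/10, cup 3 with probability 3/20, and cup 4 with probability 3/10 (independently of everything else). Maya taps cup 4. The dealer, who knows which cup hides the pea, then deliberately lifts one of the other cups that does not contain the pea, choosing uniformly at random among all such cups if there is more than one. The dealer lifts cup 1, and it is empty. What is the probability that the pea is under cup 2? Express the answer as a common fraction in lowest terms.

6/13

Apply Bayes' rule, conditioning on where the pea actually is.
If it is under cup 1 (prior 1/4): the dealer opened cup 1, so this case is ruled out; weight (1/4)·0 = 0.
If it is under cup 2 (prior 3/10): the dealer has 2 equally likely choices, so probability 1/2; weight (3/10)·(1/2) = 3/20.
If it is under cup 3 (prior 3/20): the dealer has 2 equally likely choices, so probability 1/2; weight (3/20)·(1/2) = 3/40.
If it is under cup 4 (prior 3/10): the dealer has 3 equally likely choices, so probability 1/3; weight (3/10)·(1/3) = 1/10.
The weights sum to 13/40.
So P(the pea under cup 2 | the dealer opened cup 1) = (3/20) / (13/40) = 6/13.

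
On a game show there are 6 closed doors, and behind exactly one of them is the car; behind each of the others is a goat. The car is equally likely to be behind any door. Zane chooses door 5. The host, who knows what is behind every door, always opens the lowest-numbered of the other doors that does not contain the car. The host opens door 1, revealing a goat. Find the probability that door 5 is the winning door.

Consider each possible location of the car in turn.
If it is behind door 1 (prior 1/6): the host opened door 1, so this case is ruled out; weight (1/6)·0 = 0.
If it is behind any of doors 2, 3, 4, 5, and 6 (prior 1/6 each): door 1 is the lowest-numbered option available, probability 1; weight (1/6)·1 = 1/6 each.
The weights sum to 5/6.
So P(the car behind door 5 | the host opened door 1) = (1/6) / (5/6) = 1/5.

1/5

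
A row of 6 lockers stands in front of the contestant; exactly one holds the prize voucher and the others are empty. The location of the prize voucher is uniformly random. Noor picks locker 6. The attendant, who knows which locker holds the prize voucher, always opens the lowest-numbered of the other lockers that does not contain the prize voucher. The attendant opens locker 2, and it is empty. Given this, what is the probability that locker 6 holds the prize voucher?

0

Apply Bayes' rule, conditioning on where the prize voucher actually is.
If it is in locker 1 (prior 1/6): locker 2 is the lowest-numbered option available, probability 1; weight (1/6)·1 = 1/6.
If it is in locker 2 (prior 1/6): the attendant opened locker 2, so this case is ruled out; weight (1/6)·0 = 0.
If it is in any of lockers 3, 4, 5, and 6 (prior 1/6 each): the attendant would have opened locker 1 instead, probability 0; weight (1/6)·0 = 0 each.
The weights sum to 1/6.
So P(the prize voucher in locker 6 | the attendant opened locker 2) = 0 / (1/6) = 0.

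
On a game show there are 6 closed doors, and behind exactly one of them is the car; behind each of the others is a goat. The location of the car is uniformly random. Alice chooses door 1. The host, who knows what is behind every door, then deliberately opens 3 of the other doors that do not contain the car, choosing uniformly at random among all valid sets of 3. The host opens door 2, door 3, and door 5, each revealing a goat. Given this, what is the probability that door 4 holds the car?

Consider each possible location of the car in turn.
If it is behind door 1 (prior 1/6): the host has 10 equally likely choices, so probability 1/10; weight (1/6)·(1/10) = 1/60.
If it is behind any of doors 2, 3, and 5 (prior 1/6 each): that door was opened and seen not to hold the prize — ruled out; weight (1/6)·0 = 0 each.
If it is behind either of doors 4 and 6 (prior 1/6 each): the host has 4 equally likely choices, so probability 1/4; weight (1/6)·(1/4) = 1/24 each.
The weights sum to 1/10.
So P(the car behind door 4 | the host opened door 2, door 3, and door 5) = (1/24) / (1/10) = 5/12.

5/12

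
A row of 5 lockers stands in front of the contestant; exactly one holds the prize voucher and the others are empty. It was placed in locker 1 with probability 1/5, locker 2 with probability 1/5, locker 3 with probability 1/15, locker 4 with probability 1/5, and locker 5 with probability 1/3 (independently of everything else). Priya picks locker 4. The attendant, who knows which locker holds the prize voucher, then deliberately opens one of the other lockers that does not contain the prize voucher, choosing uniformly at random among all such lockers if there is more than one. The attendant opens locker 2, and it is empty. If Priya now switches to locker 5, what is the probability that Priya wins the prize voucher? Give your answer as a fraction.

4/9

Condition on the true location of the prize voucher.
If it is in locker 1 (prior 1/5): the attendant has 3 equally likely choices, so probability 1/3; weight (1/5)·(1/3) = 1/15.
If it is in locker 2 (prior 1/5): the attendant opened locker 2, so this case is ruled out; weight (1/5)·0 = 0.
If it is in locker 3 (prior 1/15): the attendant has 3 equally likely choices, so probability 1/3; weight (1/15)·(1/3) = 1/45.
If it is in locker 4 (prior 1/5): the attendant has 4 equally likely choices, so probability 1/4; weight (1/5)·(1/4) = 1/20.
If it is in locker 5 (prior 1/3): the attendant has 3 equally likely choices, so probability 1/3; weight (1/3)·(1/3) = 1/9.
The weights sum to 1/4.
So P(the prize voucher in locker 5 | the attendant opened locker 2) = (1/9) / (1/4) = 4/9.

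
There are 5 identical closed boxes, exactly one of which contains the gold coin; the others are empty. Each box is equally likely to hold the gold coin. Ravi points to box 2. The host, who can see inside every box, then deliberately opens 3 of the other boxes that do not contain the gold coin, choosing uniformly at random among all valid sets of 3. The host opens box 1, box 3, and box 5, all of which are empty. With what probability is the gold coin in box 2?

Apply Bayes' rule, conditioning on where the gold coin actually is.
If it is in any of boxes 1, 3, and 5 (prior 1/5 each): that box was opened and seen not to hold the prize — ruled out; weight (1/5)·0 = 0 each.
If it is in box 2 (prior 1/5): the host has 4 equally likely choices, so probability 1/4; weight (1/5)·(1/4) = 1/20.
If it is in box 4 (prior 1/5): the host has no choice, probability 1; weight (1/5)·1 = 1/5.
The weights sum to 1/4.
So P(the gold coin in box 2 | the host opened box 1, box 3, and box 5) = (1/20) / (1/4) = 1/5.

1/5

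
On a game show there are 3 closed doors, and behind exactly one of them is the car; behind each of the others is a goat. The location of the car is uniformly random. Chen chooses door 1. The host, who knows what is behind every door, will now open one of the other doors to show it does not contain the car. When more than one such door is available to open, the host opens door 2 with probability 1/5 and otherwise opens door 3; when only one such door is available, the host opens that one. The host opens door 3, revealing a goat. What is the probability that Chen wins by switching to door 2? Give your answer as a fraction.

5/9

Condition on the true location of the car.
If it is behind door 1 (prior 1/3): door 2 is available but not opened, probability 4/5; weight (1/3)·(4/5) = 4/15.
If it is behind door 2 (prior 1/3): only door 3 is available, probability 1; weight (1/3)·1 = 1/3.
If it is behind door 3 (prior 1/3): the host opened door 3, so this case is ruled out; weight (1/3)·0 = 0.
The weights sum to 3/5.
So P(the car behind door 2 | the host opened door 3) = (1/3) / (3/5) = 5/9.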